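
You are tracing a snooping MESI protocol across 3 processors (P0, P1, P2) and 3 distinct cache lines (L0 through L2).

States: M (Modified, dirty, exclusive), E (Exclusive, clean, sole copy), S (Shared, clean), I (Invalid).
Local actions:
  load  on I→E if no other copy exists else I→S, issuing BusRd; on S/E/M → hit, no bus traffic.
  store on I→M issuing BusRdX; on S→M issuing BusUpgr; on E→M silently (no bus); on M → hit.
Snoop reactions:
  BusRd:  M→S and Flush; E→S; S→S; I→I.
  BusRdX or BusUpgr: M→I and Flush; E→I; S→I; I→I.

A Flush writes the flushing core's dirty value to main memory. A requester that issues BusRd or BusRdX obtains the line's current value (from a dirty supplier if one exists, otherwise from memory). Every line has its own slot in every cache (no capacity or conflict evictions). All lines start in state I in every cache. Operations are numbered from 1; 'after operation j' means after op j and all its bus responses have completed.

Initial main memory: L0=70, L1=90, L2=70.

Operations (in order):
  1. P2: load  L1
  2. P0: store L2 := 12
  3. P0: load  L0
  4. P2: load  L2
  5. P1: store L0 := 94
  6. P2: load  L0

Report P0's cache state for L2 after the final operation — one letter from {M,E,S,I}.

state = S

step 1: P2: load  L1  ⟶  IIE  (L1)  txn=BusRd  M[L1]=90
step 2: P0: store L2 := 12  ⟶  MII  (L2)  txn=BusRdX  M[L2]=70
step 3: P0: load  L0  ⟶  EII  (L0)  txn=BusRd  M[L0]=70
step 4: P2: load  L2  ⟶  SIS  (L2)  txn=BusRd+Flush  M[L2]=12
step 5: P1: store L0 := 94  ⟶  IMI  (L0)  txn=BusRdX  M[L0]=70
step 6: P2: load  L0  ⟶  ISS  (L0)  txn=BusRd+Flush  M[L0]=94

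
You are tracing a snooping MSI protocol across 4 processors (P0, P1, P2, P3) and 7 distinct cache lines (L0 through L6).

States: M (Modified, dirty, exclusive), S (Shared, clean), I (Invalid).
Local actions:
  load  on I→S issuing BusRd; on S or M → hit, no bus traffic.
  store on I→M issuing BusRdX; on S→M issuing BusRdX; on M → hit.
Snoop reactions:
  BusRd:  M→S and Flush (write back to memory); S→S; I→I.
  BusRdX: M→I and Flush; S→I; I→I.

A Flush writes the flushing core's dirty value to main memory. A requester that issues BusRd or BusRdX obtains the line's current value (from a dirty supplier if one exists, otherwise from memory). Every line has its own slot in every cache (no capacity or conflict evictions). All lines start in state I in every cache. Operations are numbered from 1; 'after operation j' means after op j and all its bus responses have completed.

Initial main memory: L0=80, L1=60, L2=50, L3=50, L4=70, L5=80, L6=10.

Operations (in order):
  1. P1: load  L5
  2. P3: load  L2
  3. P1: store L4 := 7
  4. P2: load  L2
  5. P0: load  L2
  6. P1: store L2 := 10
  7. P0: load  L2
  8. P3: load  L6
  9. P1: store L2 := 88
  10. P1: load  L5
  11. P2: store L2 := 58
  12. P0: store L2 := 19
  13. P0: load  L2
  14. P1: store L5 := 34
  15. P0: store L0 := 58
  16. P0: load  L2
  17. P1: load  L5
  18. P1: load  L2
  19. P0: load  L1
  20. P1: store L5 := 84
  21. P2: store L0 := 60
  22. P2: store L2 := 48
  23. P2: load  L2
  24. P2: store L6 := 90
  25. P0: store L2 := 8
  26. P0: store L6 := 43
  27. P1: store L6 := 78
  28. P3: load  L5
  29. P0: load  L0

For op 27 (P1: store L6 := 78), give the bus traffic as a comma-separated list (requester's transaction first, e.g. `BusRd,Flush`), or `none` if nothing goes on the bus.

step 1: P1: load  L5  ⟶  ISII  (L5)  txn=BusRd  M[L5]=80
step 2: P3: load  L2  ⟶  IIIS  (L2)  txn=BusRd  M[L2]=50
step 3: P1: store L4 := 7  ⟶  IMII  (L4)  txn=BusRdX  M[L4]=70
step 4: P2: load  L2  ⟶  IISS  (L2)  txn=BusRd  M[L2]=50
step 5: P0: load  L2  ⟶  SISS  (L2)  txn=BusRd  M[L2]=50
step 6: P1: store L2 := 10  ⟶  IMII  (L2)  txn=BusRdX  M[L2]=50
step 7: P0: load  L2  ⟶  SSII  (L2)  txn=BusRd+Flush  M[L2]=10
step 8: P3: load  L6  ⟶  IIIS  (L6)  txn=BusRd  M[L6]=10
step 9: P1: store L2 := 88  ⟶  IMII  (L2)  txn=BusRdX  M[L2]=10
step 10: P1: load  L5  ⟶  ISII  (L5)  txn=∅  M[L5]=80
step 11: P2: store L2 := 58  ⟶  IIMI  (L2)  txn=BusRdX+Flush  M[L2]=88
step 12: P0: store L2 := 19  ⟶  MIII  (L2)  txn=BusRdX+Flush  M[L2]=58
step 13: P0: load  L2  ⟶  MIII  (L2)  txn=∅  M[L2]=58
step 14: P1: store L5 := 34  ⟶  IMII  (L5)  txn=BusRdX  M[L5]=80
step 15: P0: store L0 := 58  ⟶  MIII  (L0)  txn=BusRdX  M[L0]=80
step 16: P0: load  L2  ⟶  MIII  (L2)  txn=∅  M[L2]=58
step 17: P1: load  L5  ⟶  IMII  (L5)  txn=∅  M[L5]=80
step 18: P1: load  L2  ⟶  SSII  (L2)  txn=BusRd+Flush  M[L2]=19
step 19: P0: load  L1  ⟶  SIII  (L1)  txn=BusRd  M[L1]=60
step 20: P1: store L5 := 84  ⟶  IMII  (L5)  txn=∅  M[L5]=80
step 21: P2: store L0 := 60  ⟶  IIMI  (L0)  txn=BusRdX+Flush  M[L0]=58
step 22: P2: store L2 := 48  ⟶  IIMI  (L2)  txn=BusRdX  M[L2]=19
step 23: P2: load  L2  ⟶  IIMI  (L2)  txn=∅  M[L2]=19
step 24: P2: store L6 := 90  ⟶  IIMI  (L6)  txn=BusRdX  M[L6]=10
step 25: P0: store L2 := 8  ⟶  MIII  (L2)  txn=BusRdX+Flush  M[L2]=48
step 26: P0: store L6 := 43  ⟶  MIII  (L6)  txn=BusRdX+Flush  M[L6]=90
step 27: P1: store L6 := 78  ⟶  IMII  (L6)  txn=BusRdX+Flush  M[L6]=43
step 28: P3: load  L5  ⟶  ISIS  (L5)  txn=BusRd+Flush  M[L5]=84
step 29: P0: load  L0  ⟶  SISI  (L0)  txn=BusRd+Flush  M[L0]=60

bus = BusRdX,Flush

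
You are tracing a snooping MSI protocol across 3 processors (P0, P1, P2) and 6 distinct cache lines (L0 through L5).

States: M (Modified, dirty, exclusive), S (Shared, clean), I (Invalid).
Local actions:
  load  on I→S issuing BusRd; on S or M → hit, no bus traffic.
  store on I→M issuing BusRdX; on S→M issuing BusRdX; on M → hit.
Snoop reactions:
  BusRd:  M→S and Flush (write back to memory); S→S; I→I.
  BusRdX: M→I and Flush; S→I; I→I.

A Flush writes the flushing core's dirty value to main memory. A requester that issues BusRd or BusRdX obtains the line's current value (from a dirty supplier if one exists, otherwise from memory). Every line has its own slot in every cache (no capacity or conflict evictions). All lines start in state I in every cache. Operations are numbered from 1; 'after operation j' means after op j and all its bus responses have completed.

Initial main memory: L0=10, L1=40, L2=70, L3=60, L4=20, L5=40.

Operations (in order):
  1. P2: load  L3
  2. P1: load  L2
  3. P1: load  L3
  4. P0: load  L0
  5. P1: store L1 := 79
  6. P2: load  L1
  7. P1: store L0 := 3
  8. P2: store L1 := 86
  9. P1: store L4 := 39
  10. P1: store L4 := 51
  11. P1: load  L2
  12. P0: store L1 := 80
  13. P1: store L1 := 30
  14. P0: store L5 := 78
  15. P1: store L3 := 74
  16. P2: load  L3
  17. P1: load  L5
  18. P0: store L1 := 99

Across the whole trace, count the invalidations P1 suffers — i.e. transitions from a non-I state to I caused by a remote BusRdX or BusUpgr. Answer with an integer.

invalidations = 2

step 1: P2: load  L3  ⟶  IIS  (L3)  txn=BusRd  M[L3]=60
step 2: P1: load  L2  ⟶  ISI  (L2)  txn=BusRd  M[L2]=70
step 3: P1: load  L3  ⟶  ISS  (L3)  txn=BusRd  M[L3]=60
step 4: P0: load  L0  ⟶  SII  (L0)  txn=BusRd  M[L0]=10
step 5: P1: store L1 := 79  ⟶  IMI  (L1)  txn=BusRdX  M[L1]=40
step 6: P2: load  L1  ⟶  ISS  (L1)  txn=BusRd+Flush  M[L1]=79
step 7: P1: store L0 := 3  ⟶  IMI  (L0)  txn=BusRdX  M[L0]=10
step 8: P2: store L1 := 86  ⟶  IIM  (L1)  txn=BusRdX  M[L1]=79
step 9: P1: store L4 := 39  ⟶  IMI  (L4)  txn=BusRdX  M[L4]=20
step 10: P1: store L4 := 51  ⟶  IMI  (L4)  txn=∅  M[L4]=20
step 11: P1: load  L2  ⟶  ISI  (L2)  txn=∅  M[L2]=70
step 12: P0: store L1 := 80  ⟶  MII  (L1)  txn=BusRdX+Flush  M[L1]=86
step 13: P1: store L1 := 30  ⟶  IMI  (L1)  txn=BusRdX+Flush  M[L1]=80
step 14: P0: store L5 := 78  ⟶  MII  (L5)  txn=BusRdX  M[L5]=40
step 15: P1: store L3 := 74  ⟶  IMI  (L3)  txn=BusRdX  M[L3]=60
step 16: P2: load  L3  ⟶  ISS  (L3)  txn=BusRd+Flush  M[L3]=74
step 17: P1: load  L5  ⟶  SSI  (L5)  txn=BusRd+Flush  M[L5]=78
step 18: P0: store L1 := 99  ⟶  MII  (L1)  txn=BusRdX+Flush  M[L1]=30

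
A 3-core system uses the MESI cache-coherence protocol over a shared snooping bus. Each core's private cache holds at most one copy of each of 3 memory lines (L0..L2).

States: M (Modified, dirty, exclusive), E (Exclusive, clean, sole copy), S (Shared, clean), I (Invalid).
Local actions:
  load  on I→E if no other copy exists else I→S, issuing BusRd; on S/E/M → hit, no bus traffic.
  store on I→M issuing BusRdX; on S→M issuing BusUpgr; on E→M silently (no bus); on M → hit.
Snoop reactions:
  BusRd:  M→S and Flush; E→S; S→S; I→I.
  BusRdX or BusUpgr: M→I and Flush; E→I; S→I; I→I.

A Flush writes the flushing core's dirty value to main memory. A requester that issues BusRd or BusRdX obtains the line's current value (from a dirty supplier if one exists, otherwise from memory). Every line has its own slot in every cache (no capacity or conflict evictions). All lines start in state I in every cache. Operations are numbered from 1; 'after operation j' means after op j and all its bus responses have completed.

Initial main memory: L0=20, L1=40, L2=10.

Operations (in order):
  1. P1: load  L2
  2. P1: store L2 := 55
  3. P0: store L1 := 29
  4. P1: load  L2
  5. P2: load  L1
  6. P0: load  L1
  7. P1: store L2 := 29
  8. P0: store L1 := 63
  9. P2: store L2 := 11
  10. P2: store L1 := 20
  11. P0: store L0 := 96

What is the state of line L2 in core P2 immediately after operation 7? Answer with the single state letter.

step 1: P1: load  L2  ⟶  IEI  (L2)  txn=BusRd  M[L2]=10
step 2: P1: store L2 := 55  ⟶  IMI  (L2)  txn=∅  M[L2]=10
step 3: P0: store L1 := 29  ⟶  MII  (L1)  txn=BusRdX  M[L1]=40
step 4: P1: load  L2  ⟶  IMI  (L2)  txn=∅  M[L2]=10
step 5: P2: load  L1  ⟶  SIS  (L1)  txn=BusRd+Flush  M[L1]=29
step 6: P0: load  L1  ⟶  SIS  (L1)  txn=∅  M[L1]=29
step 7: P1: store L2 := 29  ⟶  IMI  (L2)  txn=∅  M[L2]=10
step 8: P0: store L1 := 63  ⟶  MII  (L1)  txn=BusUpgr  M[L1]=29
step 9: P2: store L2 := 11  ⟶  IIM  (L2)  txn=BusRdX+Flush  M[L2]=29
step 10: P2: store L1 := 20  ⟶  IIM  (L1)  txn=BusRdX+Flush  M[L1]=63
step 11: P0: store L0 := 96  ⟶  MII  (L0)  txn=BusRdX  M[L0]=20

state = I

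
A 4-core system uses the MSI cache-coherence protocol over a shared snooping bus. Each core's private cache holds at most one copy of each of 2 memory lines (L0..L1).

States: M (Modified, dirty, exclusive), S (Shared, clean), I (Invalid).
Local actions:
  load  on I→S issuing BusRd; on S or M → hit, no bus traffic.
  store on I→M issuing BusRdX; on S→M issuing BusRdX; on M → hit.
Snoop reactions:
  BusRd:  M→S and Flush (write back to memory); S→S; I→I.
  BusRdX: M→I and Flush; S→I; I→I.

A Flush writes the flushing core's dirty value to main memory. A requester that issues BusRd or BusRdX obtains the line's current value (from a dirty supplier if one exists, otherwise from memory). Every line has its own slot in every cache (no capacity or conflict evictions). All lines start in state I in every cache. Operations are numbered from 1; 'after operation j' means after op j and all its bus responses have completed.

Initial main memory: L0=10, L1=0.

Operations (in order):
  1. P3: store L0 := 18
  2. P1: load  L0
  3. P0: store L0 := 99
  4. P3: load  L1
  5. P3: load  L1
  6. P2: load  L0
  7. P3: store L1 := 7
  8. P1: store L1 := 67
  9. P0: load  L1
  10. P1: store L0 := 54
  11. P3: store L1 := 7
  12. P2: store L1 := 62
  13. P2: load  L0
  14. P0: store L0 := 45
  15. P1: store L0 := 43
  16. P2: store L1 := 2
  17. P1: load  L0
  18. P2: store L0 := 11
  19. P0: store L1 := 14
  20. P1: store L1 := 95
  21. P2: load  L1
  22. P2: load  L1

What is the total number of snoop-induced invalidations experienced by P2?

1. P3: store L0 := 18  bus=[BusRdX]  L0: P0=I P1=I P2=I P3=M  mem[L0]=10
2. P1: load  L0  bus=[BusRd,Flush]  L0: P0=I P1=S P2=I P3=S  mem[L0]=18
3. P0: store L0 := 99  bus=[BusRdX]  L0: P0=M P1=I P2=I P3=I  mem[L0]=18
4. P3: load  L1  bus=[BusRd]  L1: P0=I P1=I P2=I P3=S  mem[L1]=0
5. P3: load  L1  bus=[-]  L1: P0=I P1=I P2=I P3=S  mem[L1]=0
6. P2: load  L0  bus=[BusRd,Flush]  L0: P0=S P1=I P2=S P3=I  mem[L0]=99
7. P3: store L1 := 7  bus=[BusRdX]  L1: P0=I P1=I P2=I P3=M  mem[L1]=0
8. P1: store L1 := 67  bus=[BusRdX,Flush]  L1: P0=I P1=M P2=I P3=I  mem[L1]=7
9. P0: load  L1  bus=[BusRd,Flush]  L1: P0=S P1=S P2=I P3=I  mem[L1]=67
10. P1: store L0 := 54  bus=[BusRdX]  L0: P0=I P1=M P2=I P3=I  mem[L0]=99
11. P3: store L1 := 7  bus=[BusRdX]  L1: P0=I P1=I P2=I P3=M  mem[L1]=67
12. P2: store L1 := 62  bus=[BusRdX,Flush]  L1: P0=I P1=I P2=M P3=I  mem[L1]=7
13. P2: load  L0  bus=[BusRd,Flush]  L0: P0=I P1=S P2=S P3=I  mem[L0]=54
14. P0: store L0 := 45  bus=[BusRdX]  L0: P0=M P1=I P2=I P3=I  mem[L0]=54
15. P1: store L0 := 43  bus=[BusRdX,Flush]  L0: P0=I P1=M P2=I P3=I  mem[L0]=45
16. P2: store L1 := 2  bus=[-]  L1: P0=I P1=I P2=M P3=I  mem[L1]=7
17. P1: load  L0  bus=[-]  L0: P0=I P1=M P2=I P3=I  mem[L0]=45
18. P2: store L0 := 11  bus=[BusRdX,Flush]  L0: P0=I P1=I P2=M P3=I  mem[L0]=43
19. P0: store L1 := 14  bus=[BusRdX,Flush]  L1: P0=M P1=I P2=I P3=I  mem[L1]=2
20. P1: store L1 := 95  bus=[BusRdX,Flush]  L1: P0=I P1=M P2=I P3=I  mem[L1]=14
21. P2: load  L1  bus=[BusRd,Flush]  L1: P0=I P1=S P2=S P3=I  mem[L1]=95
22. P2: load  L1  bus=[-]  L1: P0=I P1=S P2=S P3=I  mem[L1]=95

invalidations = 3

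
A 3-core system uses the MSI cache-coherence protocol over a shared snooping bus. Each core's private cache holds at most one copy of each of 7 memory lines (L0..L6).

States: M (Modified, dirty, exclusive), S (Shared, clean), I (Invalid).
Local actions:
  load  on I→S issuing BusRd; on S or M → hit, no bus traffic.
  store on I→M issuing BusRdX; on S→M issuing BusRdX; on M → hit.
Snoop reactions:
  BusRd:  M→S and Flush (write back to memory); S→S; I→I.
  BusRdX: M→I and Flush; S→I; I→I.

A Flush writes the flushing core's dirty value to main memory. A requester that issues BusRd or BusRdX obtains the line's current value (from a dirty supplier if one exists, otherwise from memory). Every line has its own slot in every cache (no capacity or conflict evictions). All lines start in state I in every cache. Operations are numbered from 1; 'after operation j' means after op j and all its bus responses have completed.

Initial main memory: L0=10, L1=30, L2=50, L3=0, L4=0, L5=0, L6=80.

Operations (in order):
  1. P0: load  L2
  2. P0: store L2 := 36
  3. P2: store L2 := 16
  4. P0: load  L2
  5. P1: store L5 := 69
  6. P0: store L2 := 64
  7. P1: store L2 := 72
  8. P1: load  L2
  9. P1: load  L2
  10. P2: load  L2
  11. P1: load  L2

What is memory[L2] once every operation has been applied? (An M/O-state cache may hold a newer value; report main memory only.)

  op1 P0: load  L2 → S/I/I on L2; bus BusRd; mem=50
  op2 P0: store L2 := 36 → M/I/I on L2; bus BusRdX; mem=50
  op3 P2: store L2 := 16 → I/I/M on L2; bus BusRdX Flush; mem=36
  op4 P0: load  L2 → S/I/S on L2; bus BusRd Flush; mem=16
  op5 P1: store L5 := 69 → I/M/I on L5; bus BusRdX; mem=0
  op6 P0: store L2 := 64 → M/I/I on L2; bus BusRdX; mem=16
  op7 P1: store L2 := 72 → I/M/I on L2; bus BusRdX Flush; mem=64
  op8 P1: load  L2 → I/M/I on L2; bus (none); mem=64
  op9 P1: load  L2 → I/M/I on L2; bus (none); mem=64
  op10 P2: load  L2 → I/S/S on L2; bus BusRd Flush; mem=72
  op11 P1: load  L2 → I/S/S on L2; bus (none); mem=72

memory[L2] = 72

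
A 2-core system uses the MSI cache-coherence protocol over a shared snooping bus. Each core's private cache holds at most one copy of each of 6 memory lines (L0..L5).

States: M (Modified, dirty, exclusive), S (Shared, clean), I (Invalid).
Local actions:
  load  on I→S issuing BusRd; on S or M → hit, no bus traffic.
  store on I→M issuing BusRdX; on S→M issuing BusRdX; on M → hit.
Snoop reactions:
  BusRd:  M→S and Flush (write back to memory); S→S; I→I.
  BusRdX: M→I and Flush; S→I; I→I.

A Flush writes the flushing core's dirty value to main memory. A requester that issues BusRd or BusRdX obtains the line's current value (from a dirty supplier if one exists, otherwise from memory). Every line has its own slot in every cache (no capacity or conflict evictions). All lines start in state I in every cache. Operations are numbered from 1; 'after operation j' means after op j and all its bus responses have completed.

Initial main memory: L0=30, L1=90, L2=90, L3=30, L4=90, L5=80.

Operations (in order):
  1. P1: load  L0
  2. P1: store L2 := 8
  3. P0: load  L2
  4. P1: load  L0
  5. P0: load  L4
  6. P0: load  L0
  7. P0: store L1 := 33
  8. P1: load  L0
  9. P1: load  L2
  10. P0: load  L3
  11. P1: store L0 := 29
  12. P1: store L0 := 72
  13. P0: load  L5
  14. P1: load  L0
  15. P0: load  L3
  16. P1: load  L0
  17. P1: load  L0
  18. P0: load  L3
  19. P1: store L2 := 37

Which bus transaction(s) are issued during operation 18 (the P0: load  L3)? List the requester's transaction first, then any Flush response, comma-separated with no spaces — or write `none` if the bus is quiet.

bus = none

step 1: P1: load  L0  ⟶  IS  (L0)  txn=BusRd  M[L0]=30
step 2: P1: store L2 := 8  ⟶  IM  (L2)  txn=BusRdX  M[L2]=90
step 3: P0: load  L2  ⟶  SS  (L2)  txn=BusRd+Flush  M[L2]=8
step 4: P1: load  L0  ⟶  IS  (L0)  txn=∅  M[L0]=30
step 5: P0: load  L4  ⟶  SI  (L4)  txn=BusRd  M[L4]=90
step 6: P0: load  L0  ⟶  SS  (L0)  txn=BusRd  M[L0]=30
step 7: P0: store L1 := 33  ⟶  MI  (L1)  txn=BusRdX  M[L1]=90
step 8: P1: load  L0  ⟶  SS  (L0)  txn=∅  M[L0]=30
step 9: P1: load  L2  ⟶  SS  (L2)  txn=∅  M[L2]=8
step 10: P0: load  L3  ⟶  SI  (L3)  txn=BusRd  M[L3]=30
step 11: P1: store L0 := 29  ⟶  IM  (L0)  txn=BusRdX  M[L0]=30
step 12: P1: store L0 := 72  ⟶  IM  (L0)  txn=∅  M[L0]=30
step 13: P0: load  L5  ⟶  SI  (L5)  txn=BusRd  M[L5]=80
step 14: P1: load  L0  ⟶  IM  (L0)  txn=∅  M[L0]=30
step 15: P0: load  L3  ⟶  SI  (L3)  txn=∅  M[L3]=30
step 16: P1: load  L0  ⟶  IM  (L0)  txn=∅  M[L0]=30
step 17: P1: load  L0  ⟶  IM  (L0)  txn=∅  M[L0]=30
step 18: P0: load  L3  ⟶  SI  (L3)  txn=∅  M[L3]=30
step 19: P1: store L2 := 37  ⟶  IM  (L2)  txn=BusRdX  M[L2]=8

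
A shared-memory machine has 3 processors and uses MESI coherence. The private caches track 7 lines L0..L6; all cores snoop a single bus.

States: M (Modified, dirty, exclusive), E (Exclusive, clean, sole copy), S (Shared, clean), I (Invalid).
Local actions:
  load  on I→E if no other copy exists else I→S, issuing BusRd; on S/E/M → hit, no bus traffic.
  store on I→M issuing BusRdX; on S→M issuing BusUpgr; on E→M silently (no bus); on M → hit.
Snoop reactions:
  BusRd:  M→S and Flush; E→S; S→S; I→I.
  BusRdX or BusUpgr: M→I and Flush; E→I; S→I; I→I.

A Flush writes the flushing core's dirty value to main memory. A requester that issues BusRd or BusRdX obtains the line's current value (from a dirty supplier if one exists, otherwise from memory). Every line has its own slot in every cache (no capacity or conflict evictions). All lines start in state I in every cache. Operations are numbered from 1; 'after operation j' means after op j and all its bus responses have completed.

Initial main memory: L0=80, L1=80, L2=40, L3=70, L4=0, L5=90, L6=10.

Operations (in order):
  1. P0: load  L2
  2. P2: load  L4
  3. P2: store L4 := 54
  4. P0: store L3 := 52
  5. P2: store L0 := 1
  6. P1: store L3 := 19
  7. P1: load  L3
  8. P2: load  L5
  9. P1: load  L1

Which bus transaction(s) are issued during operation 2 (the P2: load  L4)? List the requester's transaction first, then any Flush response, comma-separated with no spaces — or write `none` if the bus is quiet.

  op1 P0: load  L2 → E/I/I on L2; bus BusRd; mem=40
  op2 P2: load  L4 → I/I/E on L4; bus BusRd; mem=0
  op3 P2: store L4 := 54 → I/I/M on L4; bus (none); mem=0
  op4 P0: store L3 := 52 → M/I/I on L3; bus BusRdX; mem=70
  op5 P2: store L0 := 1 → I/I/M on L0; bus BusRdX; mem=80
  op6 P1: store L3 := 19 → I/M/I on L3; bus BusRdX Flush; mem=52
  op7 P1: load  L3 → I/M/I on L3; bus (none); mem=52
  op8 P2: load  L5 → I/I/E on L5; bus BusRd; mem=90
  op9 P1: load  L1 → I/E/I on L1; bus BusRd; mem=80

bus = BusRd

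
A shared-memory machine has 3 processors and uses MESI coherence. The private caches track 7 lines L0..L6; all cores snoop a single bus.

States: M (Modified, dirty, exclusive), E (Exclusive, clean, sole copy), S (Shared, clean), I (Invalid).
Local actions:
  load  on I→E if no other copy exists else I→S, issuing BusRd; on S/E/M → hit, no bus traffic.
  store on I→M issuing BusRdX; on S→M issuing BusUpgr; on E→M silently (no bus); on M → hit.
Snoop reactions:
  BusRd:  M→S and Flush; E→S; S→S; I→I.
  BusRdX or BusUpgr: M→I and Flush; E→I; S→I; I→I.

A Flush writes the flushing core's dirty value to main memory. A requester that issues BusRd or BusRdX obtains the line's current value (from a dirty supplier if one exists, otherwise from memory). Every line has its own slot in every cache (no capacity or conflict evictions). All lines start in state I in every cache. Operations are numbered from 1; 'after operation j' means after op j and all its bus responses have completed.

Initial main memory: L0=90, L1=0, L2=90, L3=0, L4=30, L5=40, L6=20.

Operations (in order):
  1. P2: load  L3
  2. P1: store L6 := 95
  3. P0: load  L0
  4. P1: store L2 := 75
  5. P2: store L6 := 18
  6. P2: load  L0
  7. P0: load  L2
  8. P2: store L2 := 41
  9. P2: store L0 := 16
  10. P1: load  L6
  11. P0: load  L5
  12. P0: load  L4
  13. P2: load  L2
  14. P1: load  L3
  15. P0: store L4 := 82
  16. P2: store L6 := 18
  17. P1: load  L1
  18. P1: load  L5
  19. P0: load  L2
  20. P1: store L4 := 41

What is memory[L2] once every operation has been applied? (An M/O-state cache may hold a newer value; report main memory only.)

memory[L2] = 41

1. P2: load  L3  bus=[BusRd]  L3: P0=I P1=I P2=E  mem[L3]=0
2. P1: store L6 := 95  bus=[BusRdX]  L6: P0=I P1=M P2=I  mem[L6]=20
3. P0: load  L0  bus=[BusRd]  L0: P0=E P1=I P2=I  mem[L0]=90
4. P1: store L2 := 75  bus=[BusRdX]  L2: P0=I P1=M P2=I  mem[L2]=90
5. P2: store L6 := 18  bus=[BusRdX,Flush]  L6: P0=I P1=I P2=M  mem[L6]=95
6. P2: load  L0  bus=[BusRd]  L0: P0=S P1=I P2=S  mem[L0]=90
7. P0: load  L2  bus=[BusRd,Flush]  L2: P0=S P1=S P2=I  mem[L2]=75
8. P2: store L2 := 41  bus=[BusRdX]  L2: P0=I P1=I P2=M  mem[L2]=75
9. P2: store L0 := 16  bus=[BusUpgr]  L0: P0=I P1=I P2=M  mem[L0]=90
10. P1: load  L6  bus=[BusRd,Flush]  L6: P0=I P1=S P2=S  mem[L6]=18
11. P0: load  L5  bus=[BusRd]  L5: P0=E P1=I P2=I  mem[L5]=40
12. P0: load  L4  bus=[BusRd]  L4: P0=E P1=I P2=I  mem[L4]=30
13. P2: load  L2  bus=[-]  L2: P0=I P1=I P2=M  mem[L2]=75
14. P1: load  L3  bus=[BusRd]  L3: P0=I P1=S P2=S  mem[L3]=0
15. P0: store L4 := 82  bus=[-]  L4: P0=M P1=I P2=I  mem[L4]=30
16. P2: store L6 := 18  bus=[BusUpgr]  L6: P0=I P1=I P2=M  mem[L6]=18
17. P1: load  L1  bus=[BusRd]  L1: P0=I P1=E P2=I  mem[L1]=0
18. P1: load  L5  bus=[BusRd]  L5: P0=S P1=S P2=I  mem[L5]=40
19. P0: load  L2  bus=[BusRd,Flush]  L2: P0=S P1=I P2=S  mem[L2]=41
20. P1: store L4 := 41  bus=[BusRdX,Flush]  L4: P0=I P1=M P2=I  mem[L4]=82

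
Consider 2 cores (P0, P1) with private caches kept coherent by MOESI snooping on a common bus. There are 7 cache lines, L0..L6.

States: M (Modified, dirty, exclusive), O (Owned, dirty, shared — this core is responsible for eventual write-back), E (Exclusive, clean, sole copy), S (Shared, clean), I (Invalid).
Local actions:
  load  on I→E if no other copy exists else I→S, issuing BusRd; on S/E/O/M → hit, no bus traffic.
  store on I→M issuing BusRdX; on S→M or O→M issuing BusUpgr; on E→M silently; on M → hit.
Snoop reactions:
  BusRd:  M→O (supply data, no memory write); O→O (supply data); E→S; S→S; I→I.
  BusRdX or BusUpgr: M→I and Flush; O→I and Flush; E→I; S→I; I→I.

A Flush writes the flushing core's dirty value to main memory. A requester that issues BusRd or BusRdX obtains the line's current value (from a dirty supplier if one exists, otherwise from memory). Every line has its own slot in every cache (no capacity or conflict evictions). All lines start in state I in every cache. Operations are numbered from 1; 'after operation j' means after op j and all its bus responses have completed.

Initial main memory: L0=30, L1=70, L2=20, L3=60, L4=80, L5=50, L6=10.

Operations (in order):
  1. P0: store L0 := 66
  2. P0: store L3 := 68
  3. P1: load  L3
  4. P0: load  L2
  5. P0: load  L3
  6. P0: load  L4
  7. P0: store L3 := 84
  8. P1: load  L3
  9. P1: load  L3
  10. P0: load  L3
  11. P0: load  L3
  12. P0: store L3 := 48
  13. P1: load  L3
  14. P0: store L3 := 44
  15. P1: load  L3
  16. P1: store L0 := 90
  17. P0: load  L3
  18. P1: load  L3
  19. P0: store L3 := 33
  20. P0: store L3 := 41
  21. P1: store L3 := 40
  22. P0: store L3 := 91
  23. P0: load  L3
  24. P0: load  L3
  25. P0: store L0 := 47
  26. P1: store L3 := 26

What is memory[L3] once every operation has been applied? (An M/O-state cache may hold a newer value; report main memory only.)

step 1: P0: store L0 := 66  ⟶  MI  (L0)  txn=BusRdX  M[L0]=30
step 2: P0: store L3 := 68  ⟶  MI  (L3)  txn=BusRdX  M[L3]=60
step 3: P1: load  L3  ⟶  OS  (L3)  txn=BusRd  M[L3]=60
step 4: P0: load  L2  ⟶  EI  (L2)  txn=BusRd  M[L2]=20
step 5: P0: load  L3  ⟶  OS  (L3)  txn=∅  M[L3]=60
step 6: P0: load  L4  ⟶  EI  (L4)  txn=BusRd  M[L4]=80
step 7: P0: store L3 := 84  ⟶  MI  (L3)  txn=BusUpgr  M[L3]=60
step 8: P1: load  L3  ⟶  OS  (L3)  txn=BusRd  M[L3]=60
step 9: P1: load  L3  ⟶  OS  (L3)  txn=∅  M[L3]=60
step 10: P0: load  L3  ⟶  OS  (L3)  txn=∅  M[L3]=60
step 11: P0: load  L3  ⟶  OS  (L3)  txn=∅  M[L3]=60
step 12: P0: store L3 := 48  ⟶  MI  (L3)  txn=BusUpgr  M[L3]=60
step 13: P1: load  L3  ⟶  OS  (L3)  txn=BusRd  M[L3]=60
step 14: P0: store L3 := 44  ⟶  MI  (L3)  txn=BusUpgr  M[L3]=60
step 15: P1: load  L3  ⟶  OS  (L3)  txn=BusRd  M[L3]=60
step 16: P1: store L0 := 90  ⟶  IM  (L0)  txn=BusRdX+Flush  M[L0]=66
step 17: P0: load  L3  ⟶  OS  (L3)  txn=∅  M[L3]=60
step 18: P1: load  L3  ⟶  OS  (L3)  txn=∅  M[L3]=60
step 19: P0: store L3 := 33  ⟶  MI  (L3)  txn=BusUpgr  M[L3]=60
step 20: P0: store L3 := 41  ⟶  MI  (L3)  txn=∅  M[L3]=60
step 21: P1: store L3 := 40  ⟶  IM  (L3)  txn=BusRdX+Flush  M[L3]=41
step 22: P0: store L3 := 91  ⟶  MI  (L3)  txn=BusRdX+Flush  M[L3]=40
step 23: P0: load  L3  ⟶  MI  (L3)  txn=∅  M[L3]=40
step 24: P0: load  L3  ⟶  MI  (L3)  txn=∅  M[L3]=40
step 25: P0: store L0 := 47  ⟶  MI  (L0)  txn=BusRdX+Flush  M[L0]=90
step 26: P1: store L3 := 26  ⟶  IM  (L3)  txn=BusRdX+Flush  M[L3]=91

memory[L3] = 91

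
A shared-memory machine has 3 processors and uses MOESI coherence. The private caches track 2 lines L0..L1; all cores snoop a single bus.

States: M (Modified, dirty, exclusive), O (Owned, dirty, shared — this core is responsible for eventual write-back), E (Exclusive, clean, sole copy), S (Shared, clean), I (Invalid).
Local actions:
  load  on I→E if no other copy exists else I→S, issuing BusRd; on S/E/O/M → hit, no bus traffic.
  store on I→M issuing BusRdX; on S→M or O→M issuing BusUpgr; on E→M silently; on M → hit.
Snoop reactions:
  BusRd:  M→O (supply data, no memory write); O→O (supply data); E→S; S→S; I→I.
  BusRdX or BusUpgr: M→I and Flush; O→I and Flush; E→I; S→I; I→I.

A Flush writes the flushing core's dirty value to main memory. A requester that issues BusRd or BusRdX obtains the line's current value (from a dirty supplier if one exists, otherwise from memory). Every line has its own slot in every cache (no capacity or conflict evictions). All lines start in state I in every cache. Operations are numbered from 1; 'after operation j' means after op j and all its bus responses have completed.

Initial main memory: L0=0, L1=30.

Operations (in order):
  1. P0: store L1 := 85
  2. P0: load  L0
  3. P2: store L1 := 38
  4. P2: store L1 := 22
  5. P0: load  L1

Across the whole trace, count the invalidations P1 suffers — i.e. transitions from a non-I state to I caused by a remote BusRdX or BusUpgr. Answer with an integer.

invalidations = 0

step 1: P0: store L1 := 85  ⟶  MII  (L1)  txn=BusRdX  M[L1]=30
step 2: P0: load  L0  ⟶  EII  (L0)  txn=BusRd  M[L0]=0
step 3: P2: store L1 := 38  ⟶  IIM  (L1)  txn=BusRdX+Flush  M[L1]=85
step 4: P2: store L1 := 22  ⟶  IIM  (L1)  txn=∅  M[L1]=85
step 5: P0: load  L1  ⟶  SIO  (L1)  txn=BusRd  M[L1]=85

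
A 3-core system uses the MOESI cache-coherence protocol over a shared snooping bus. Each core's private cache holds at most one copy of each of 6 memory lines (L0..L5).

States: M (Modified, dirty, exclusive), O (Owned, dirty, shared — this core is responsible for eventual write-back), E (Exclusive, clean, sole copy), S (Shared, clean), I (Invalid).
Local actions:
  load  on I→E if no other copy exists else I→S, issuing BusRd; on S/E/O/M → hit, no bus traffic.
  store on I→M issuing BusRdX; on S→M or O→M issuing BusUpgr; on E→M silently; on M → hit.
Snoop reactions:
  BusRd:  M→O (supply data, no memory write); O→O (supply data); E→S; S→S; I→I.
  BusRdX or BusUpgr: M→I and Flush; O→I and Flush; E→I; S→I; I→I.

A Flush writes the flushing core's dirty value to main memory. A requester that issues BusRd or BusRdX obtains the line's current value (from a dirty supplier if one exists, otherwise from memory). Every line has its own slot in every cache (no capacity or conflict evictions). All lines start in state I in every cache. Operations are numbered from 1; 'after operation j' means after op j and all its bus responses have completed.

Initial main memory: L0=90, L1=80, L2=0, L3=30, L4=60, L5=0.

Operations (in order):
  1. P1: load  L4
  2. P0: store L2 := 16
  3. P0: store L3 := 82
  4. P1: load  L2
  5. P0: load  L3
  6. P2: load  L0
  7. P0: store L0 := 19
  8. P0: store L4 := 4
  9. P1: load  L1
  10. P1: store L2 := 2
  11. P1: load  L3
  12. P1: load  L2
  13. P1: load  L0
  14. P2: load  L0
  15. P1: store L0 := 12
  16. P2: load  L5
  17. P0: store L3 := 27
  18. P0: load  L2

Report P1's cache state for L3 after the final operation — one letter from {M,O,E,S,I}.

state = I

1. P1: load  L4  bus=[BusRd]  L4: P0=I P1=E P2=I  mem[L4]=60
2. P0: store L2 := 16  bus=[BusRdX]  L2: P0=M P1=I P2=I  mem[L2]=0
3. P0: store L3 := 82  bus=[BusRdX]  L3: P0=M P1=I P2=I  mem[L3]=30
4. P1: load  L2  bus=[BusRd]  L2: P0=O P1=S P2=I  mem[L2]=0
5. P0: load  L3  bus=[-]  L3: P0=M P1=I P2=I  mem[L3]=30
6. P2: load  L0  bus=[BusRd]  L0: P0=I P1=I P2=E  mem[L0]=90
7. P0: store L0 := 19  bus=[BusRdX]  L0: P0=M P1=I P2=I  mem[L0]=90
8. P0: store L4 := 4  bus=[BusRdX]  L4: P0=M P1=I P2=I  mem[L4]=60
9. P1: load  L1  bus=[BusRd]  L1: P0=I P1=E P2=I  mem[L1]=80
10. P1: store L2 := 2  bus=[BusUpgr,Flush]  L2: P0=I P1=M P2=I  mem[L2]=16
11. P1: load  L3  bus=[BusRd]  L3: P0=O P1=S P2=I  mem[L3]=30
12. P1: load  L2  bus=[-]  L2: P0=I P1=M P2=I  mem[L2]=16
13. P1: load  L0  bus=[BusRd]  L0: P0=O P1=S P2=I  mem[L0]=90
14. P2: load  L0  bus=[BusRd]  L0: P0=O P1=S P2=S  mem[L0]=90
15. P1: store L0 := 12  bus=[BusUpgr,Flush]  L0: P0=I P1=M P2=I  mem[L0]=19
16. P2: load  L5  bus=[BusRd]  L5: P0=I P1=I P2=E  mem[L5]=0
17. P0: store L3 := 27  bus=[BusUpgr]  L3: P0=M P1=I P2=I  mem[L3]=30
18. P0: load  L2  bus=[BusRd]  L2: P0=S P1=O P2=I  mem[L2]=16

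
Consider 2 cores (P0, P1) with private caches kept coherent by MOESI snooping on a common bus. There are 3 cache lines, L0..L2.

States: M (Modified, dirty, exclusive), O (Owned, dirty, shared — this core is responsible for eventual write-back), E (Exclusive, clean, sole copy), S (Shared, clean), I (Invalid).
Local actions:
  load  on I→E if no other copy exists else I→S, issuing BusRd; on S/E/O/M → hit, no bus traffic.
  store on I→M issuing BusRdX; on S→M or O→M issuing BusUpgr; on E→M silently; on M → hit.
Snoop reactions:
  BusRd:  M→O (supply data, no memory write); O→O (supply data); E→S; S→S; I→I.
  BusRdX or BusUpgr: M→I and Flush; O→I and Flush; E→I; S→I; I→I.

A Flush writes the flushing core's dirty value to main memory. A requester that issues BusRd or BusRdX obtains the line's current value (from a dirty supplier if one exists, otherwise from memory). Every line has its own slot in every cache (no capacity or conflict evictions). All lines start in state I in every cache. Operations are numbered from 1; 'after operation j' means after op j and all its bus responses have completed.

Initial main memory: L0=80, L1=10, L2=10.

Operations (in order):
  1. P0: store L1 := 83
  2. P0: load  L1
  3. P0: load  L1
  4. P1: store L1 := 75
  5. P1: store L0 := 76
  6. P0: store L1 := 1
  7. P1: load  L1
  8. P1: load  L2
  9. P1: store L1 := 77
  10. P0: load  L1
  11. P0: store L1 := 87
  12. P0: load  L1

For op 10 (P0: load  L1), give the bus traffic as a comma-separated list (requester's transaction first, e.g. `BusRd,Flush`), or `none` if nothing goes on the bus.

bus = BusRd

1. P0: store L1 := 83  bus=[BusRdX]  L1: P0=M P1=I  mem[L1]=10
2. P0: load  L1  bus=[-]  L1: P0=M P1=I  mem[L1]=10
3. P0: load  L1  bus=[-]  L1: P0=M P1=I  mem[L1]=10
4. P1: store L1 := 75  bus=[BusRdX,Flush]  L1: P0=I P1=M  mem[L1]=83
5. P1: store L0 := 76  bus=[BusRdX]  L0: P0=I P1=M  mem[L0]=80
6. P0: store L1 := 1  bus=[BusRdX,Flush]  L1: P0=M P1=I  mem[L1]=75
7. P1: load  L1  bus=[BusRd]  L1: P0=O P1=S  mem[L1]=75
8. P1: load  L2  bus=[BusRd]  L2: P0=I P1=E  mem[L2]=10
9. P1: store L1 := 77  bus=[BusUpgr,Flush]  L1: P0=I P1=M  mem[L1]=1
10. P0: load  L1  bus=[BusRd]  L1: P0=S P1=O  mem[L1]=1
11. P0: store L1 := 87  bus=[BusUpgr,Flush]  L1: P0=M P1=I  mem[L1]=77
12. P0: load  L1  bus=[-]  L1: P0=M P1=I  mem[L1]=77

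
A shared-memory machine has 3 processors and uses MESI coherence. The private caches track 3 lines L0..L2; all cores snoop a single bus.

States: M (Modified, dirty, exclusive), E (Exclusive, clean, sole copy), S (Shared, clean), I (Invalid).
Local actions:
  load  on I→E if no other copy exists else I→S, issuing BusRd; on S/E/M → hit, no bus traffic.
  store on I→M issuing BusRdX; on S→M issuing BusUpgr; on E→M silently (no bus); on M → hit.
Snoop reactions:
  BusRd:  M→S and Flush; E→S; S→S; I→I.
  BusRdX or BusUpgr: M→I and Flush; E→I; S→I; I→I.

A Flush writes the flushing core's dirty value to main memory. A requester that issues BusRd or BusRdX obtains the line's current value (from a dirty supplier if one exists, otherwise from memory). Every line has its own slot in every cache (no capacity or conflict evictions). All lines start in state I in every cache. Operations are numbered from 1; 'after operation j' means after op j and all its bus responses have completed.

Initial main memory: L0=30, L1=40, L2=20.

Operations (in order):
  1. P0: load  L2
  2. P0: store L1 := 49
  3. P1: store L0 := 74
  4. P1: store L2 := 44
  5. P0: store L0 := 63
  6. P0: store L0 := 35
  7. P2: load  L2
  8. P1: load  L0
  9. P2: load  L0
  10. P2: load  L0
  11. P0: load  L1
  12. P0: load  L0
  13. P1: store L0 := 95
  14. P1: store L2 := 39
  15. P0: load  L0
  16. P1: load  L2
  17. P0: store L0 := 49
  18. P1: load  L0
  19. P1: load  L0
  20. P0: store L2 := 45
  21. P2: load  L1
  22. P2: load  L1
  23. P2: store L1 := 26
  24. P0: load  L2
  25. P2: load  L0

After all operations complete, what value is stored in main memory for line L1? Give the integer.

memory[L1] = 49

[1] P0: load  L2 | P0:E(20), P1:I, P2:I | bus: BusRd
[2] P0: store L1 := 49 | P0:M(49), P1:I, P2:I | bus: BusRdX
[3] P1: store L0 := 74 | P0:I, P1:M(74), P2:I | bus: BusRdX
[4] P1: store L2 := 44 | P0:I, P1:M(44), P2:I | bus: BusRdX
[5] P0: store L0 := 63 | P0:M(63), P1:I, P2:I | bus: BusRdX,Flush
[6] P0: store L0 := 35 | P0:M(35), P1:I, P2:I | bus: none
[7] P2: load  L2 | P0:I, P1:S(44), P2:S(44) | bus: BusRd,Flush
[8] P1: load  L0 | P0:S(35), P1:S(35), P2:I | bus: BusRd,Flush
[9] P2: load  L0 | P0:S(35), P1:S(35), P2:S(35) | bus: BusRd
[10] P2: load  L0 | P0:S(35), P1:S(35), P2:S(35) | bus: none
[11] P0: load  L1 | P0:M(49), P1:I, P2:I | bus: none
[12] P0: load  L0 | P0:S(35), P1:S(35), P2:S(35) | bus: none
[13] P1: store L0 := 95 | P0:I, P1:M(95), P2:I | bus: BusUpgr
[14] P1: store L2 := 39 | P0:I, P1:M(39), P2:I | bus: BusUpgr
[15] P0: load  L0 | P0:S(95), P1:S(95), P2:I | bus: BusRd,Flush
[16] P1: load  L2 | P0:I, P1:M(39), P2:I | bus: none
[17] P0: store L0 := 49 | P0:M(49), P1:I, P2:I | bus: BusUpgr
[18] P1: load  L0 | P0:S(49), P1:S(49), P2:I | bus: BusRd,Flush
[19] P1: load  L0 | P0:S(49), P1:S(49), P2:I | bus: none
[20] P0: store L2 := 45 | P0:M(45), P1:I, P2:I | bus: BusRdX,Flush
[21] P2: load  L1 | P0:S(49), P1:I, P2:S(49) | bus: BusRd,Flush
[22] P2: load  L1 | P0:S(49), P1:I, P2:S(49) | bus: none
[23] P2: store L1 := 26 | P0:I, P1:I, P2:M(26) | bus: BusUpgr
[24] P0: load  L2 | P0:M(45), P1:I, P2:I | bus: none
[25] P2: load  L0 | P0:S(49), P1:S(49), P2:S(49) | bus: BusRd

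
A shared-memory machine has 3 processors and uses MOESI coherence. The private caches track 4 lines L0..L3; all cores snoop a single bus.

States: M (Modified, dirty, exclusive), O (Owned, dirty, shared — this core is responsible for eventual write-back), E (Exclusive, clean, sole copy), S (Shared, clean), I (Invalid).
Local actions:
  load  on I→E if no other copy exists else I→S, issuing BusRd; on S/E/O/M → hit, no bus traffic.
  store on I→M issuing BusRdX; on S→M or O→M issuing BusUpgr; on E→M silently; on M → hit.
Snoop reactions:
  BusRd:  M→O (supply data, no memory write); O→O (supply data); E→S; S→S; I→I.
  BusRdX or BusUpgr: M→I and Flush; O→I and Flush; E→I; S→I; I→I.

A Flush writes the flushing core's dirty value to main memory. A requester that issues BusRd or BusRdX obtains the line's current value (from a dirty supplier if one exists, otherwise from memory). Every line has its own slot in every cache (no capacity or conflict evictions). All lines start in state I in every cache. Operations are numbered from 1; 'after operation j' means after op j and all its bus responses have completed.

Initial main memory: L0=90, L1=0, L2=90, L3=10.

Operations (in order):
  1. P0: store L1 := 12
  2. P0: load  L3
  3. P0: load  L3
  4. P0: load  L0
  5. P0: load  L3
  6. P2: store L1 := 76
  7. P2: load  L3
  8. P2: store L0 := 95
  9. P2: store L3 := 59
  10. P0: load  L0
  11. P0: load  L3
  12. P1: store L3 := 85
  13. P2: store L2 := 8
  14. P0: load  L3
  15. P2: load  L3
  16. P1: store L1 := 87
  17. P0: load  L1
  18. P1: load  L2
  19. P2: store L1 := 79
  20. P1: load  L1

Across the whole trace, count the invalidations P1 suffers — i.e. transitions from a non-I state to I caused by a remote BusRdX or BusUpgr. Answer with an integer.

invalidations = 1

  op1 P0: store L1 := 12 → M/I/I on L1; bus BusRdX; mem=0
  op2 P0: load  L3 → E/I/I on L3; bus BusRd; mem=10
  op3 P0: load  L3 → E/I/I on L3; bus (none); mem=10
  op4 P0: load  L0 → E/I/I on L0; bus BusRd; mem=90
  op5 P0: load  L3 → E/I/I on L3; bus (none); mem=10
  op6 P2: store L1 := 76 → I/I/M on L1; bus BusRdX Flush; mem=12
  op7 P2: load  L3 → S/I/S on L3; bus BusRd; mem=10
  op8 P2: store L0 := 95 → I/I/M on L0; bus BusRdX; mem=90
  op9 P2: store L3 := 59 → I/I/M on L3; bus BusUpgr; mem=10
  op10 P0: load  L0 → S/I/O on L0; bus BusRd; mem=90
  op11 P0: load  L3 → S/I/O on L3; bus BusRd; mem=10
  op12 P1: store L3 := 85 → I/M/I on L3; bus BusRdX Flush; mem=59
  op13 P2: store L2 := 8 → I/I/M on L2; bus BusRdX; mem=90
  op14 P0: load  L3 → S/O/I on L3; bus BusRd; mem=59
  op15 P2: load  L3 → S/O/S on L3; bus BusRd; mem=59
  op16 P1: store L1 := 87 → I/M/I on L1; bus BusRdX Flush; mem=76
  op17 P0: load  L1 → S/O/I on L1; bus BusRd; mem=76
  op18 P1: load  L2 → I/S/O on L2; bus BusRd; mem=90
  op19 P2: store L1 := 79 → I/I/M on L1; bus BusRdX Flush; mem=87
  op20 P1: load  L1 → I/S/O on L1; bus BusRd; mem=87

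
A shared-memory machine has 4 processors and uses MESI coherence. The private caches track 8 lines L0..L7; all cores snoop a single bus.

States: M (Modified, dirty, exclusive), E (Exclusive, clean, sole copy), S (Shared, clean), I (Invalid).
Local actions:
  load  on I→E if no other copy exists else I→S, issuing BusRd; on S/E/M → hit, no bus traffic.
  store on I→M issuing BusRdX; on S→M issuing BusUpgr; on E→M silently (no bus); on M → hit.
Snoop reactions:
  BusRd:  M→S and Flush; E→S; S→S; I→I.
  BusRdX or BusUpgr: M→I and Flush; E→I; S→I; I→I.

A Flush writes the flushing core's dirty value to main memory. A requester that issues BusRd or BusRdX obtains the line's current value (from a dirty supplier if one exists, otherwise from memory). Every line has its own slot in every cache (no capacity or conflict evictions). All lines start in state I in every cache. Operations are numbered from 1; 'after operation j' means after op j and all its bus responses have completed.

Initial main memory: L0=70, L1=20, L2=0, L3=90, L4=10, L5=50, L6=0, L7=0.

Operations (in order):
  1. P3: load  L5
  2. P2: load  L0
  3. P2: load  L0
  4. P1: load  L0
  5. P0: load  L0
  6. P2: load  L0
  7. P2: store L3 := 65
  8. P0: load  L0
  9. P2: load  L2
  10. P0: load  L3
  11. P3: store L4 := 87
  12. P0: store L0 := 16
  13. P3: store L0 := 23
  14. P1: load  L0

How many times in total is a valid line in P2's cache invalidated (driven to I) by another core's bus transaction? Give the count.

[1] P3: load  L5 | P0:I, P1:I, P2:I, P3:E(50) | bus: BusRd
[2] P2: load  L0 | P0:I, P1:I, P2:E(70), P3:I | bus: BusRd
[3] P2: load  L0 | P0:I, P1:I, P2:E(70), P3:I | bus: none
[4] P1: load  L0 | P0:I, P1:S(70), P2:S(70), P3:I | bus: BusRd
[5] P0: load  L0 | P0:S(70), P1:S(70), P2:S(70), P3:I | bus: BusRd
[6] P2: load  L0 | P0:S(70), P1:S(70), P2:S(70), P3:I | bus: none
[7] P2: store L3 := 65 | P0:I, P1:I, P2:M(65), P3:I | bus: BusRdX
[8] P0: load  L0 | P0:S(70), P1:S(70), P2:S(70), P3:I | bus: none
[9] P2: load  L2 | P0:I, P1:I, P2:E(0), P3:I | bus: BusRd
[10] P0: load  L3 | P0:S(65), P1:I, P2:S(65), P3:I | bus: BusRd,Flush
[11] P3: store L4 := 87 | P0:I, P1:I, P2:I, P3:M(87) | bus: BusRdX
[12] P0: store L0 := 16 | P0:M(16), P1:I, P2:I, P3:I | bus: BusUpgr
[13] P3: store L0 := 23 | P0:I, P1:I, P2:I, P3:M(23) | bus: BusRdX,Flush
[14] P1: load  L0 | P0:I, P1:S(23), P2:I, P3:S(23) | bus: BusRd,Flush

invalidations = 1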